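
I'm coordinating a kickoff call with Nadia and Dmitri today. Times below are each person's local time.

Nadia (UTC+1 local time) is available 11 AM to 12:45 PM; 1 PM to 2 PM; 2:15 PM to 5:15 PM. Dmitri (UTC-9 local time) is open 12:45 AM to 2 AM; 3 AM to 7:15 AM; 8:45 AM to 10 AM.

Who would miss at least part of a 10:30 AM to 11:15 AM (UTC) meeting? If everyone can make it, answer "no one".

Nadia in UTC: 10:00-11:45, 12:00-13:00, 13:15-16:15 (subtract 1h to convert from UTC+1).
Dmitri in UTC: 09:45-11:00, 12:00-16:15, 17:45-19:00 (add 9h to convert from UTC-9).
Nadia: free for 10:30-11:15. Dmitri: not fully free for 10:30-11:15.

Dmitri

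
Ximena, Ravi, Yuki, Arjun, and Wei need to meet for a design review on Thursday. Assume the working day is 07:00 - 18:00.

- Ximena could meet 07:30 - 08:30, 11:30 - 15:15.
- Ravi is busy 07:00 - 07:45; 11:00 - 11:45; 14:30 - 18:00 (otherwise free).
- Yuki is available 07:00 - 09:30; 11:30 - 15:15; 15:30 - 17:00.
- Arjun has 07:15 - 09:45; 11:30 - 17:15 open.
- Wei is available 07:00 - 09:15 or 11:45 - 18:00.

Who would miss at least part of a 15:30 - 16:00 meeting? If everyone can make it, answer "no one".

Ximena free: 07:30-08:30, 11:30-15:15.
Ravi free: 07:45-11:00, 11:45-14:30 (invert busy blocks within the working day).
Yuki free: 07:00-09:30, 11:30-15:15, 15:30-17:00.
Arjun free: 07:15-09:45, 11:30-17:15.
Wei free: 07:00-09:15, 11:45-18:00.
Ximena: not fully free for 15:30-16:00. Ravi: not fully free for 15:30-16:00. Yuki: free for 15:30-16:00. Arjun: free for 15:30-16:00. Wei: free for 15:30-16:00.

Ravi, Ximena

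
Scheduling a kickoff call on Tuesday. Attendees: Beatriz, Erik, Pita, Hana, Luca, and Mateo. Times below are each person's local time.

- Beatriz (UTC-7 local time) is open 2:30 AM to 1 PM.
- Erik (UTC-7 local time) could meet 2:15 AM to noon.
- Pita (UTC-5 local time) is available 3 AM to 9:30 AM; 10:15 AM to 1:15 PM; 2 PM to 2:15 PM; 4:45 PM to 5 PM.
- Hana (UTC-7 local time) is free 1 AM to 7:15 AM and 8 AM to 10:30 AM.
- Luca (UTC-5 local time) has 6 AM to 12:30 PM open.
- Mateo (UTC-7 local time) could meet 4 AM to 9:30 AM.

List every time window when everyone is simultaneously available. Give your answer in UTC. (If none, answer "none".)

11:00-14:15, 15:15-16:30

Beatriz in UTC: 09:30-20:00 (add 7h to convert from UTC-7).
Erik in UTC: 09:15-19:00 (add 7h to convert from UTC-7).
Pita in UTC: 08:00-14:30, 15:15-18:15, 19:00-19:15, 21:45-22:00 (add 5h to convert from UTC-5).
Hana in UTC: 08:00-14:15, 15:00-17:30 (add 7h to convert from UTC-7).
Luca in UTC: 11:00-17:30 (add 5h to convert from UTC-5).
Mateo in UTC: 11:00-16:30 (add 7h to convert from UTC-7).
Beatriz ∩ Erik: 09:30-19:00.
Beatriz ∩ Erik ∩ Pita: 09:30-14:30, 15:15-18:15.
Beatriz ∩ Erik ∩ Pita ∩ Hana: 09:30-14:15, 15:15-17:30.
Beatriz ∩ Erik ∩ Pita ∩ Hana ∩ Luca: 11:00-14:15, 15:15-17:30.
Beatriz ∩ Erik ∩ Pita ∩ Hana ∩ Luca ∩ Mateo: 11:00-14:15, 15:15-16:30.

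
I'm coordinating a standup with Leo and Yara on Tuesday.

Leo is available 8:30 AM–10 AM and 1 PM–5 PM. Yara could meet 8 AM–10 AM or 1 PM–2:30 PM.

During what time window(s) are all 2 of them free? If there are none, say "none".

Leo ∩ Yara: 08:30-10:00, 13:00-14:30.

08:30-10:00, 13:00-14:30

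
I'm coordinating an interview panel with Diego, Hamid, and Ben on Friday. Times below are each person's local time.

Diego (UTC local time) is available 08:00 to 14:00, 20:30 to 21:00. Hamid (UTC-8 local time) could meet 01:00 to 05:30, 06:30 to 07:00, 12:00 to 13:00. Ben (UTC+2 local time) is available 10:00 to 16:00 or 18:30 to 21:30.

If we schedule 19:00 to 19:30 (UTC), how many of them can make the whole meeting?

1

Diego in UTC: 08:00-14:00, 20:30-21:00.
Hamid in UTC: 09:00-13:30, 14:30-15:00, 20:00-21:00 (add 8h to convert from UTC-8).
Ben in UTC: 08:00-14:00, 16:30-19:30 (subtract 2h to convert from UTC+2).
Ben can make the full 19:00-19:30 slot — that's 1.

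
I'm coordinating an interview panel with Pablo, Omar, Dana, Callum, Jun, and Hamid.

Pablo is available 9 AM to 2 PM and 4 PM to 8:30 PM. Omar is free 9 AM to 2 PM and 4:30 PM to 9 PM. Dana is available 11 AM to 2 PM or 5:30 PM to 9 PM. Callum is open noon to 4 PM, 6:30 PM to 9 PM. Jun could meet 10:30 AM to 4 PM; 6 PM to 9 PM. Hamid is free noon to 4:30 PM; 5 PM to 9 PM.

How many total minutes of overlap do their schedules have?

Pablo ∩ Omar: 09:00-14:00, 16:30-20:30.
Pablo ∩ Omar ∩ Dana: 11:00-14:00, 17:30-20:30.
Pablo ∩ Omar ∩ Dana ∩ Callum: 12:00-14:00, 18:30-20:30.
Pablo ∩ Omar ∩ Dana ∩ Callum ∩ Jun: 12:00-14:00, 18:30-20:30.
Pablo ∩ Omar ∩ Dana ∩ Callum ∩ Jun ∩ Hamid: 12:00-14:00, 18:30-20:30.
Summing the common windows: 120 + 120 = 240 minutes.

240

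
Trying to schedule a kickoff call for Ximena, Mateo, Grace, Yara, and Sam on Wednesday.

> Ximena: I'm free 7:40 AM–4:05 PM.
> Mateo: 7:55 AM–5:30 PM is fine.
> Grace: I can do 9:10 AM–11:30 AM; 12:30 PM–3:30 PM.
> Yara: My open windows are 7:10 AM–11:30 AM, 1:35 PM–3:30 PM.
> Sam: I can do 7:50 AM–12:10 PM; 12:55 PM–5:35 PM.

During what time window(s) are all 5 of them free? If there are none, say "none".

09:10-11:30, 13:35-15:30

Ximena ∩ Mateo: 07:55-16:05.
Ximena ∩ Mateo ∩ Grace: 09:10-11:30, 12:30-15:30.
Ximena ∩ Mateo ∩ Grace ∩ Yara: 09:10-11:30, 13:35-15:30.
Ximena ∩ Mateo ∩ Grace ∩ Yara ∩ Sam: 09:10-11:30, 13:35-15:30.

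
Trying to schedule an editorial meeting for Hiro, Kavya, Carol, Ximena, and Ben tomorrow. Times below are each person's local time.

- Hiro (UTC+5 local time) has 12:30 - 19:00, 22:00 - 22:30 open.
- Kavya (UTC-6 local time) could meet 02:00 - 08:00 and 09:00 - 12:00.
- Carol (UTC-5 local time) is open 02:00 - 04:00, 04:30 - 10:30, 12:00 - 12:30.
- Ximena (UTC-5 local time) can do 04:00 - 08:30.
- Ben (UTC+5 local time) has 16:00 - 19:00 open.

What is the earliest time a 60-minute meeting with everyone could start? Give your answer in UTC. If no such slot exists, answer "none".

Hiro in UTC: 07:30-14:00, 17:00-17:30 (subtract 5h to convert from UTC+5).
Kavya in UTC: 08:00-14:00, 15:00-18:00 (add 6h to convert from UTC-6).
Carol in UTC: 07:00-09:00, 09:30-15:30, 17:00-17:30 (add 5h to convert from UTC-5).
Ximena in UTC: 09:00-13:30 (add 5h to convert from UTC-5).
Ben in UTC: 11:00-14:00 (subtract 5h to convert from UTC+5).
Hiro ∩ Kavya: 08:00-14:00, 17:00-17:30.
Hiro ∩ Kavya ∩ Carol: 08:00-09:00, 09:30-14:00, 17:00-17:30.
Hiro ∩ Kavya ∩ Carol ∩ Ximena: 09:30-13:30.
Hiro ∩ Kavya ∩ Carol ∩ Ximena ∩ Ben: 11:00-13:30.
The first common window of at least 60 minutes is 11:00-13:30, so the earliest start is 11:00.

11:00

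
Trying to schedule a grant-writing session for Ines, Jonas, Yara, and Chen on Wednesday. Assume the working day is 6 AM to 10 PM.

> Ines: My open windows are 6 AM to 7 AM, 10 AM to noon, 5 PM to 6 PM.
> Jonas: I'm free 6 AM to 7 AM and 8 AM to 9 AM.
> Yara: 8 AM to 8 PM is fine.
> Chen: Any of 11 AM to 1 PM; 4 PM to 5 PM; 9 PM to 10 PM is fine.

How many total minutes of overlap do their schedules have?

Ines ∩ Jonas: 06:00-07:00.
Ines ∩ Jonas ∩ Yara: ∅.
Ines ∩ Jonas ∩ Yara ∩ Chen: ∅.
There is no time when everyone is free.
There is no common window, so the total is 0 minutes.

0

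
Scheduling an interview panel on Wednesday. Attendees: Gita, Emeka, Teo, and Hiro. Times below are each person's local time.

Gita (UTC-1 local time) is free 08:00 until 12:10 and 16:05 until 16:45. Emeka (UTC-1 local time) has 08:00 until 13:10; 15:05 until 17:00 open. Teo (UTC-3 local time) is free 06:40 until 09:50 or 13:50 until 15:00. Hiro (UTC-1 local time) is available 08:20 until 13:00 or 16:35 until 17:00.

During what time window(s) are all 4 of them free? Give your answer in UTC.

Gita in UTC: 09:00-13:10, 17:05-17:45 (add 1h to convert from UTC-1).
Emeka in UTC: 09:00-14:10, 16:05-18:00 (add 1h to convert from UTC-1).
Teo in UTC: 09:40-12:50, 16:50-18:00 (add 3h to convert from UTC-3).
Hiro in UTC: 09:20-14:00, 17:35-18:00 (add 1h to convert from UTC-1).
Gita ∩ Emeka: 09:00-13:10, 17:05-17:45.
Gita ∩ Emeka ∩ Teo: 09:40-12:50, 17:05-17:45.
Gita ∩ Emeka ∩ Teo ∩ Hiro: 09:40-12:50, 17:35-17:45.

09:40-12:50, 17:35-17:45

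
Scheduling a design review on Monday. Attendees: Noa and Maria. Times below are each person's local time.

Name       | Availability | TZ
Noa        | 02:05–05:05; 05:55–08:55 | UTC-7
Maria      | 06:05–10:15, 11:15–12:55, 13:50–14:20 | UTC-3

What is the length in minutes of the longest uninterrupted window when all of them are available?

180

Noa in UTC: 09:05-12:05, 12:55-15:55 (add 7h to convert from UTC-7).
Maria in UTC: 09:05-13:15, 14:15-15:55, 16:50-17:20 (add 3h to convert from UTC-3).
Noa ∩ Maria: 09:05-12:05, 12:55-13:15, 14:15-15:55.
So the common availability across everyone is 09:05-12:05, 12:55-13:15, 14:15-15:55.
The longest is 09:05-12:05 at 180 minutes.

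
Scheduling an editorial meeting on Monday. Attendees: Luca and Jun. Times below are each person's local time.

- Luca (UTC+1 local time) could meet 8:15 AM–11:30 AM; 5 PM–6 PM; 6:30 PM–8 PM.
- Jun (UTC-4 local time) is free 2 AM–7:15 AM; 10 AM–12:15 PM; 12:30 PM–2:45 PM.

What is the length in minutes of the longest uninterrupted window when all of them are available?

195

Luca in UTC: 07:15-10:30, 16:00-17:00, 17:30-19:00 (subtract 1h to convert from UTC+1).
Jun in UTC: 06:00-11:15, 14:00-16:15, 16:30-18:45 (add 4h to convert from UTC-4).
Luca ∩ Jun: 07:15-10:30, 16:00-16:15, 16:30-17:00, 17:30-18:45.
So the common availability across everyone is 07:15-10:30, 16:00-16:15, 16:30-17:00, 17:30-18:45.
The longest is 07:15-10:30 at 195 minutes.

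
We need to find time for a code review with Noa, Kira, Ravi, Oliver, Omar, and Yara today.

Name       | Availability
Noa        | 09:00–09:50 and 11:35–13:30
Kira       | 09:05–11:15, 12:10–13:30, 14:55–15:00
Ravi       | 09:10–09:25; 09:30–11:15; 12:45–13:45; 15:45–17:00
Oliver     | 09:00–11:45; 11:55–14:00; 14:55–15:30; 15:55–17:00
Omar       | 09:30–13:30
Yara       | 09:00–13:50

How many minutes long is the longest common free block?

45

Noa ∩ Kira: 09:05-09:50, 12:10-13:30.
Noa ∩ Kira ∩ Ravi: 09:10-09:25, 09:30-09:50, 12:45-13:30.
Noa ∩ Kira ∩ Ravi ∩ Oliver: 09:10-09:25, 09:30-09:50, 12:45-13:30.
Noa ∩ Kira ∩ Ravi ∩ Oliver ∩ Omar: 09:30-09:50, 12:45-13:30.
Noa ∩ Kira ∩ Ravi ∩ Oliver ∩ Omar ∩ Yara: 09:30-09:50, 12:45-13:30.
The longest is 12:45-13:30 at 45 minutes.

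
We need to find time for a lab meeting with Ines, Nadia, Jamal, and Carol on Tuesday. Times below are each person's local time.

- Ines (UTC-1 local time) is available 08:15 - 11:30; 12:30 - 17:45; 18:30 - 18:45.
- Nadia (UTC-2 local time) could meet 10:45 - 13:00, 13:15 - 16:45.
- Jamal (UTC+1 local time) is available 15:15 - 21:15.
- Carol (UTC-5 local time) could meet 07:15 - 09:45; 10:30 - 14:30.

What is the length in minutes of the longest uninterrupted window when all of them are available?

Ines in UTC: 09:15-12:30, 13:30-18:45, 19:30-19:45 (add 1h to convert from UTC-1).
Nadia in UTC: 12:45-15:00, 15:15-18:45 (add 2h to convert from UTC-2).
Jamal in UTC: 14:15-20:15 (subtract 1h to convert from UTC+1).
Carol in UTC: 12:15-14:45, 15:30-19:30 (add 5h to convert from UTC-5).
Ines ∩ Nadia: 13:30-15:00, 15:15-18:45.
Ines ∩ Nadia ∩ Jamal: 14:15-15:00, 15:15-18:45.
Ines ∩ Nadia ∩ Jamal ∩ Carol: 14:15-14:45, 15:30-18:45.
The longest is 15:30-18:45 at 195 minutes.

195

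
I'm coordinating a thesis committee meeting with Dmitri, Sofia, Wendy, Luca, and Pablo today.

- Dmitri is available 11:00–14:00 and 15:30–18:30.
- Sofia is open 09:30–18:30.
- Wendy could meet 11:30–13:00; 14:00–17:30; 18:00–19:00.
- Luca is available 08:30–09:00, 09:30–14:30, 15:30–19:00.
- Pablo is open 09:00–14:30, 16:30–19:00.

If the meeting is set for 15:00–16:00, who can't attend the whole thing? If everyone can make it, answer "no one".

Dmitri, Luca, Pablo

Dmitri: not fully free for 15:00-16:00. Sofia: free for 15:00-16:00. Wendy: free for 15:00-16:00. Luca: not fully free for 15:00-16:00. Pablo: not fully free for 15:00-16:00.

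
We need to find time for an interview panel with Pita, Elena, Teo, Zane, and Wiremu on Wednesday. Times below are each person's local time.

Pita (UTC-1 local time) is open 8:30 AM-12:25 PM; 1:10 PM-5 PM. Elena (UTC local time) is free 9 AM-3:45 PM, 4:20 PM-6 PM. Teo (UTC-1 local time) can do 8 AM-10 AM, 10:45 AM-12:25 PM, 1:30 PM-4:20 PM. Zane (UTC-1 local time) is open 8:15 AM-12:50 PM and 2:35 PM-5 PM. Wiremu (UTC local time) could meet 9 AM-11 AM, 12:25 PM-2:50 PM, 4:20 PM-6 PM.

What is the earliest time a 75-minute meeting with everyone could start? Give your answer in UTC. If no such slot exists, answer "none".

09:30

Pita in UTC: 09:30-13:25, 14:10-18:00 (add 1h to convert from UTC-1).
Elena in UTC: 09:00-15:45, 16:20-18:00.
Teo in UTC: 09:00-11:00, 11:45-13:25, 14:30-17:20 (add 1h to convert from UTC-1).
Zane in UTC: 09:15-13:50, 15:35-18:00 (add 1h to convert from UTC-1).
Wiremu in UTC: 09:00-11:00, 12:25-14:50, 16:20-18:00.
Pita ∩ Elena: 09:30-13:25, 14:10-15:45, 16:20-18:00.
Pita ∩ Elena ∩ Teo: 09:30-11:00, 11:45-13:25, 14:30-15:45, 16:20-17:20.
Pita ∩ Elena ∩ Teo ∩ Zane: 09:30-11:00, 11:45-13:25, 15:35-15:45, 16:20-17:20.
Pita ∩ Elena ∩ Teo ∩ Zane ∩ Wiremu: 09:30-11:00, 12:25-13:25, 16:20-17:20.
So the common availability across everyone is 09:30-11:00, 12:25-13:25, 16:20-17:20.
The first common window of at least 75 minutes is 09:30-11:00, so the earliest start is 09:30.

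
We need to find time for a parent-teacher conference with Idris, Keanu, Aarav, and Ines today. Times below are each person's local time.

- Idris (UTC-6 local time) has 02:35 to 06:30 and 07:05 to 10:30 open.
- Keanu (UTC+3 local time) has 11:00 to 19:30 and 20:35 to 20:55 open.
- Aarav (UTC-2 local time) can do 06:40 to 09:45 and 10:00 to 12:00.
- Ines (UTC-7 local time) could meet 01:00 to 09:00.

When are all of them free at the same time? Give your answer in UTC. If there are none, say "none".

Idris in UTC: 08:35-12:30, 13:05-16:30 (add 6h to convert from UTC-6).
Keanu in UTC: 08:00-16:30, 17:35-17:55 (subtract 3h to convert from UTC+3).
Aarav in UTC: 08:40-11:45, 12:00-14:00 (add 2h to convert from UTC-2).
Ines in UTC: 08:00-16:00 (add 7h to convert from UTC-7).
Idris ∩ Keanu: 08:35-12:30, 13:05-16:30.
Idris ∩ Keanu ∩ Aarav: 08:40-11:45, 12:00-12:30, 13:05-14:00.
Idris ∩ Keanu ∩ Aarav ∩ Ines: 08:40-11:45, 12:00-12:30, 13:05-14:00.

08:40-11:45, 12:00-12:30, 13:05-14:00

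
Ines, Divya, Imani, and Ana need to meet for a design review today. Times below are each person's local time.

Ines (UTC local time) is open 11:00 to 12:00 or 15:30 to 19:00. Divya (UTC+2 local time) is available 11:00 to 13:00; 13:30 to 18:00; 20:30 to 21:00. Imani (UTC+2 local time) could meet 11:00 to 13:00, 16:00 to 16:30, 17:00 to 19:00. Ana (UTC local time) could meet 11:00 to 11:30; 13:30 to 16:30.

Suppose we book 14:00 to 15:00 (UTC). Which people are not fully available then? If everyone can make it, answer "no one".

Imani, Ines

Ines in UTC: 11:00-12:00, 15:30-19:00.
Divya in UTC: 09:00-11:00, 11:30-16:00, 18:30-19:00 (subtract 2h to convert from UTC+2).
Imani in UTC: 09:00-11:00, 14:00-14:30, 15:00-17:00 (subtract 2h to convert from UTC+2).
Ana in UTC: 11:00-11:30, 13:30-16:30.
Ines: not fully free for 14:00-15:00. Divya: free for 14:00-15:00. Imani: not fully free for 14:00-15:00. Ana: free for 14:00-15:00.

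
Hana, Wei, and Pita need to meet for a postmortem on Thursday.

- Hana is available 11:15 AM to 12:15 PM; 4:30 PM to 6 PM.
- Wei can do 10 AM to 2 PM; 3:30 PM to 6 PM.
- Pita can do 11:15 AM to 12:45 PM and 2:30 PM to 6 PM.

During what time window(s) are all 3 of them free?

Hana ∩ Wei: 11:15-12:15, 16:30-18:00.
Hana ∩ Wei ∩ Pita: 11:15-12:15, 16:30-18:00.
Those are the intersection windows.

11:15-12:15, 16:30-18:00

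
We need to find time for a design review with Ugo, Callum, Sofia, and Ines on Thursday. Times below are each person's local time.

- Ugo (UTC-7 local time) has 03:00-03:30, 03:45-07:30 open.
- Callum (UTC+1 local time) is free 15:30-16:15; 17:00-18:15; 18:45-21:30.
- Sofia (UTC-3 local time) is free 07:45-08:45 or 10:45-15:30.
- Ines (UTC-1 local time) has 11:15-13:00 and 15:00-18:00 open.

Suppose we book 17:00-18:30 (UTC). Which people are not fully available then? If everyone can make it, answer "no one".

Ugo in UTC: 10:00-10:30, 10:45-14:30 (add 7h to convert from UTC-7).
Callum in UTC: 14:30-15:15, 16:00-17:15, 17:45-20:30 (subtract 1h to convert from UTC+1).
Sofia in UTC: 10:45-11:45, 13:45-18:30 (add 3h to convert from UTC-3).
Ines in UTC: 12:15-14:00, 16:00-19:00 (add 1h to convert from UTC-1).
Ugo: not fully free for 17:00-18:30. Callum: not fully free for 17:00-18:30. Sofia: free for 17:00-18:30. Ines: free for 17:00-18:30.

Callum, Ugo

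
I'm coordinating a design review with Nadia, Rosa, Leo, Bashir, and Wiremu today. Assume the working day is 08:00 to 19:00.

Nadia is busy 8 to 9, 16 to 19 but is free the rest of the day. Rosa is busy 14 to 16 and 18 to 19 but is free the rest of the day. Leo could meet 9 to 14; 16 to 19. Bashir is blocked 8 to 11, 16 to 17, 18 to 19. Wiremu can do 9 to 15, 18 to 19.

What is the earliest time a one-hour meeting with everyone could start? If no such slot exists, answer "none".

Nadia free: 09:00-16:00 (invert busy blocks within the working day).
Rosa free: 08:00-14:00, 16:00-18:00 (invert busy blocks within the working day).
Leo free: 09:00-14:00, 16:00-19:00.
Bashir free: 11:00-16:00, 17:00-18:00 (invert busy blocks within the working day).
Wiremu free: 09:00-15:00, 18:00-19:00.
Nadia ∩ Rosa: 09:00-14:00.
Nadia ∩ Rosa ∩ Leo: 09:00-14:00.
Nadia ∩ Rosa ∩ Leo ∩ Bashir: 11:00-14:00.
Nadia ∩ Rosa ∩ Leo ∩ Bashir ∩ Wiremu: 11:00-14:00.
The first common window of at least 60 minutes is 11:00-14:00, so the earliest start is 11:00.

11:00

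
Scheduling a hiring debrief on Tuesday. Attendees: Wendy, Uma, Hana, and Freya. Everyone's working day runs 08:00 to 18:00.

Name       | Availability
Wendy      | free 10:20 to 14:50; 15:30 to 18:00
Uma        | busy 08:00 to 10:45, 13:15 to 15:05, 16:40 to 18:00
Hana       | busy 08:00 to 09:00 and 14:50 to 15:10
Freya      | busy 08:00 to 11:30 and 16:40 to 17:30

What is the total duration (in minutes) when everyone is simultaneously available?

175

Wendy free: 10:20-14:50, 15:30-18:00.
Uma free: 10:45-13:15, 15:05-16:40 (invert busy blocks within the working day).
Hana free: 09:00-14:50, 15:10-18:00 (invert busy blocks within the working day).
Freya free: 11:30-16:40, 17:30-18:00 (invert busy blocks within the working day).
Wendy ∩ Uma: 10:45-13:15, 15:30-16:40.
Wendy ∩ Uma ∩ Hana: 10:45-13:15, 15:30-16:40.
Wendy ∩ Uma ∩ Hana ∩ Freya: 11:30-13:15, 15:30-16:40.
Summing the common windows: 105 + 70 = 175 minutes.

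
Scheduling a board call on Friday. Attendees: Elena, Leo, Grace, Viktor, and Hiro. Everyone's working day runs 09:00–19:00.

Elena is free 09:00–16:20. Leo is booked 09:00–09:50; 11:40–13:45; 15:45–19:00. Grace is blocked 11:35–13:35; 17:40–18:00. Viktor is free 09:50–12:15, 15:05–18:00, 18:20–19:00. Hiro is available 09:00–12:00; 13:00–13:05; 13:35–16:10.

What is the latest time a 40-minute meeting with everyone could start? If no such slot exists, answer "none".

15:05

Elena free: 09:00-16:20.
Leo free: 09:50-11:40, 13:45-15:45 (invert busy blocks within the working day).
Grace free: 09:00-11:35, 13:35-17:40, 18:00-19:00 (invert busy blocks within the working day).
Viktor free: 09:50-12:15, 15:05-18:00, 18:20-19:00.
Hiro free: 09:00-12:00, 13:00-13:05, 13:35-16:10.
Elena ∩ Leo: 09:50-11:40, 13:45-15:45.
Elena ∩ Leo ∩ Grace: 09:50-11:35, 13:45-15:45.
Elena ∩ Leo ∩ Grace ∩ Viktor: 09:50-11:35, 15:05-15:45.
Elena ∩ Leo ∩ Grace ∩ Viktor ∩ Hiro: 09:50-11:35, 15:05-15:45.
The last common window of at least 40 minutes is 15:05-15:45; a 40-minute meeting can start as late as 15:05 and still end by 15:45.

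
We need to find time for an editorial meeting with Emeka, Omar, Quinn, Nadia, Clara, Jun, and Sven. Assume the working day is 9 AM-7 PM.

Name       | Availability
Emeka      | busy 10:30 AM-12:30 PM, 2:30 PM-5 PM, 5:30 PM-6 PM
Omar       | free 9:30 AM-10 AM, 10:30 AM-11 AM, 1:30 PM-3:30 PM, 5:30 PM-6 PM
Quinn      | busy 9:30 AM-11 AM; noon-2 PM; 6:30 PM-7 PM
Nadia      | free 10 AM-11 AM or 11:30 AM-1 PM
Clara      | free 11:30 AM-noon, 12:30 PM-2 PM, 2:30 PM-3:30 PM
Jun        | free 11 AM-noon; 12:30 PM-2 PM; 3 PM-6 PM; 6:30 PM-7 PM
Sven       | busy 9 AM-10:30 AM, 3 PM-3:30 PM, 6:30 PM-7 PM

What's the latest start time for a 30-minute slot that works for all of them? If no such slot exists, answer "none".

Emeka free: 09:00-10:30, 12:30-14:30, 17:00-17:30, 18:00-19:00 (invert busy blocks within the working day).
Omar free: 09:30-10:00, 10:30-11:00, 13:30-15:30, 17:30-18:00.
Quinn free: 09:00-09:30, 11:00-12:00, 14:00-18:30 (invert busy blocks within the working day).
Nadia free: 10:00-11:00, 11:30-13:00.
Clara free: 11:30-12:00, 12:30-14:00, 14:30-15:30.
Jun free: 11:00-12:00, 12:30-14:00, 15:00-18:00, 18:30-19:00.
Sven free: 10:30-15:00, 15:30-18:30 (invert busy blocks within the working day).
Emeka ∩ Omar: 09:30-10:00, 13:30-14:30.
Emeka ∩ Omar ∩ Quinn: 14:00-14:30.
Emeka ∩ Omar ∩ Quinn ∩ Nadia: ∅.
Emeka ∩ Omar ∩ Quinn ∩ Nadia ∩ Clara: ∅.
Emeka ∩ Omar ∩ Quinn ∩ Nadia ∩ Clara ∩ Jun: ∅.
Emeka ∩ Omar ∩ Quinn ∩ Nadia ∩ Clara ∩ Jun ∩ Sven: ∅.
There is no time when everyone is free.
No common window is at least 30 minutes long.

none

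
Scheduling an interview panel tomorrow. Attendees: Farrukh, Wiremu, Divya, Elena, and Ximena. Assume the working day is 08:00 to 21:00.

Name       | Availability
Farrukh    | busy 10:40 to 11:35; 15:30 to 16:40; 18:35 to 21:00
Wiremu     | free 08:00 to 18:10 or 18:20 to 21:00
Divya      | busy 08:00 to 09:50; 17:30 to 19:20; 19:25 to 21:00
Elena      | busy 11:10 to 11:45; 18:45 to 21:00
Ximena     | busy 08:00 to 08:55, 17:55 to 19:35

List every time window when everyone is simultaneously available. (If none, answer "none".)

Farrukh free: 08:00-10:40, 11:35-15:30, 16:40-18:35 (invert busy blocks within the working day).
Wiremu free: 08:00-18:10, 18:20-21:00.
Divya free: 09:50-17:30, 19:20-19:25 (invert busy blocks within the working day).
Elena free: 08:00-11:10, 11:45-18:45 (invert busy blocks within the working day).
Ximena free: 08:55-17:55, 19:35-21:00 (invert busy blocks within the working day).
Farrukh ∩ Wiremu: 08:00-10:40, 11:35-15:30, 16:40-18:10, 18:20-18:35.
Farrukh ∩ Wiremu ∩ Divya: 09:50-10:40, 11:35-15:30, 16:40-17:30.
Farrukh ∩ Wiremu ∩ Divya ∩ Elena: 09:50-10:40, 11:45-15:30, 16:40-17:30.
Farrukh ∩ Wiremu ∩ Divya ∩ Elena ∩ Ximena: 09:50-10:40, 11:45-15:30, 16:40-17:30.

09:50-10:40, 11:45-15:30, 16:40-17:30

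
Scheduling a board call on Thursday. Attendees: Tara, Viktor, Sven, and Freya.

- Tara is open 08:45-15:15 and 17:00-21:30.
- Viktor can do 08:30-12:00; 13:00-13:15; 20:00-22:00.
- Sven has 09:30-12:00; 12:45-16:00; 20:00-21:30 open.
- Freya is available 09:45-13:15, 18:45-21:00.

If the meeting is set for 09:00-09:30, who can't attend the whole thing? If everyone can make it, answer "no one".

Tara: free for 09:00-09:30. Viktor: free for 09:00-09:30. Sven: not fully free for 09:00-09:30. Freya: not fully free for 09:00-09:30.

Freya, Sven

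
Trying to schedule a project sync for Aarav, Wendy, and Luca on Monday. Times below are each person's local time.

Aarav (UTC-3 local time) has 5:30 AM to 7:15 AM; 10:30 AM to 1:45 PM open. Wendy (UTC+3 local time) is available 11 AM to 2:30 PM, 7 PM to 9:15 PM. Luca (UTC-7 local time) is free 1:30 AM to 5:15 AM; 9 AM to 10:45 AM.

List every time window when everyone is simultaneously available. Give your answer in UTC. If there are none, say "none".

Aarav in UTC: 08:30-10:15, 13:30-16:45 (add 3h to convert from UTC-3).
Wendy in UTC: 08:00-11:30, 16:00-18:15 (subtract 3h to convert from UTC+3).
Luca in UTC: 08:30-12:15, 16:00-17:45 (add 7h to convert from UTC-7).
Aarav ∩ Wendy: 08:30-10:15, 16:00-16:45.
Aarav ∩ Wendy ∩ Luca: 08:30-10:15, 16:00-16:45.

08:30-10:15, 16:00-16:45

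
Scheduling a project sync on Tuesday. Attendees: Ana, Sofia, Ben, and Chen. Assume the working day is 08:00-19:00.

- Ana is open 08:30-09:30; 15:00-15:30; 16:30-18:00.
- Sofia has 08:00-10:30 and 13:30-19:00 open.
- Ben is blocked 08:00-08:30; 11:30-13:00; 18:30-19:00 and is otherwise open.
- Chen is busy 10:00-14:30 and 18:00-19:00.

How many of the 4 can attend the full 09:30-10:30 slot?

2

Ana free: 08:30-09:30, 15:00-15:30, 16:30-18:00.
Sofia free: 08:00-10:30, 13:30-19:00.
Ben free: 08:30-11:30, 13:00-18:30 (invert busy blocks within the working day).
Chen free: 08:00-10:00, 14:30-18:00 (invert busy blocks within the working day).
Sofia and Ben can make the full 09:30-10:30 slot — that's 2.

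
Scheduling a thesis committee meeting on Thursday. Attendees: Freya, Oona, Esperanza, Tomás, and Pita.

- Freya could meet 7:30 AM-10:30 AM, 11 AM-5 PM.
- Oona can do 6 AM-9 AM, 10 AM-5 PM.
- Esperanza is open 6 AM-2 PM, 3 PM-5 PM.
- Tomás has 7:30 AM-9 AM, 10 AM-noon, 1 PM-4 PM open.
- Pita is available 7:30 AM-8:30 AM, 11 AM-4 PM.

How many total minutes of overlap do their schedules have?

Freya ∩ Oona: 07:30-09:00, 10:00-10:30, 11:00-17:00.
Freya ∩ Oona ∩ Esperanza: 07:30-09:00, 10:00-10:30, 11:00-14:00, 15:00-17:00.
Freya ∩ Oona ∩ Esperanza ∩ Tomás: 07:30-09:00, 10:00-10:30, 11:00-12:00, 13:00-14:00, 15:00-16:00.
Freya ∩ Oona ∩ Esperanza ∩ Tomás ∩ Pita: 07:30-08:30, 11:00-12:00, 13:00-14:00, 15:00-16:00.
Summing the common windows: 60 + 60 + 60 + 60 = 240 minutes.

240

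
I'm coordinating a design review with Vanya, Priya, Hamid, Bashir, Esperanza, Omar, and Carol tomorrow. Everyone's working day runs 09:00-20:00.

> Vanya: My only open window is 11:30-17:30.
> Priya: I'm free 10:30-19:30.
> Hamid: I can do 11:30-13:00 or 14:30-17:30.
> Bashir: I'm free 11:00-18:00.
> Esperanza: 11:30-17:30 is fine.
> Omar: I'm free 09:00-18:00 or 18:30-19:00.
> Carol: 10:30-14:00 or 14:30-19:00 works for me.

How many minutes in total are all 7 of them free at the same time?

Vanya ∩ Priya: 11:30-17:30.
Vanya ∩ Priya ∩ Hamid: 11:30-13:00, 14:30-17:30.
Vanya ∩ Priya ∩ Hamid ∩ Bashir: 11:30-13:00, 14:30-17:30.
Vanya ∩ Priya ∩ Hamid ∩ Bashir ∩ Esperanza: 11:30-13:00, 14:30-17:30.
Vanya ∩ Priya ∩ Hamid ∩ Bashir ∩ Esperanza ∩ Omar: 11:30-13:00, 14:30-17:30.
Vanya ∩ Priya ∩ Hamid ∩ Bashir ∩ Esperanza ∩ Omar ∩ Carol: 11:30-13:00, 14:30-17:30.
So the common availability across everyone is 11:30-13:00, 14:30-17:30.
Summing the common windows: 90 + 180 = 270 minutes.

270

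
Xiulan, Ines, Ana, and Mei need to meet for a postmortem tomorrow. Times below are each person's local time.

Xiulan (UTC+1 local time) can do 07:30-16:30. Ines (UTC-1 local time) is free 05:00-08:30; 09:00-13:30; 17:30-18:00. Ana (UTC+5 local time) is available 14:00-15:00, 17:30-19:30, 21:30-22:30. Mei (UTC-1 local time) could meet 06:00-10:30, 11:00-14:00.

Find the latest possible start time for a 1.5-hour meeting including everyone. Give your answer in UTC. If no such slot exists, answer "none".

Xiulan in UTC: 06:30-15:30 (subtract 1h to convert from UTC+1).
Ines in UTC: 06:00-09:30, 10:00-14:30, 18:30-19:00 (add 1h to convert from UTC-1).
Ana in UTC: 09:00-10:00, 12:30-14:30, 16:30-17:30 (subtract 5h to convert from UTC+5).
Mei in UTC: 07:00-11:30, 12:00-15:00 (add 1h to convert from UTC-1).
Xiulan ∩ Ines: 06:30-09:30, 10:00-14:30.
Xiulan ∩ Ines ∩ Ana: 09:00-09:30, 12:30-14:30.
Xiulan ∩ Ines ∩ Ana ∩ Mei: 09:00-09:30, 12:30-14:30.
The last common window of at least 90 minutes is 12:30-14:30; a 90-minute meeting can start as late as 13:00 and still end by 14:30.

13:00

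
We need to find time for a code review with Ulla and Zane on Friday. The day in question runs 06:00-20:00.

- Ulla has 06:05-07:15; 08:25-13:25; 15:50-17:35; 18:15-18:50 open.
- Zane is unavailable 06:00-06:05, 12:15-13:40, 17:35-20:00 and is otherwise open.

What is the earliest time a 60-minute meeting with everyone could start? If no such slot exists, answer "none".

Ulla free: 06:05-07:15, 08:25-13:25, 15:50-17:35, 18:15-18:50.
Zane free: 06:05-12:15, 13:40-17:35 (invert busy blocks within the working day).
Ulla ∩ Zane: 06:05-07:15, 08:25-12:15, 15:50-17:35.
The first common window of at least 60 minutes is 06:05-07:15, so the earliest start is 06:05.

06:05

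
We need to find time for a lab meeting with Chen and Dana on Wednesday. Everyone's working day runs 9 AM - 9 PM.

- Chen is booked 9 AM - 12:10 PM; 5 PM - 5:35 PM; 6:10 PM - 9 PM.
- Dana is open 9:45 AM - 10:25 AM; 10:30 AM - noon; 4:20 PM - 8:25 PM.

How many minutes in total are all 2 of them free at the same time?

75

Chen free: 12:10-17:00, 17:35-18:10 (invert busy blocks within the working day).
Dana free: 09:45-10:25, 10:30-12:00, 16:20-20:25.
Chen ∩ Dana: 16:20-17:00, 17:35-18:10.
Summing the common windows: 40 + 35 = 75 minutes.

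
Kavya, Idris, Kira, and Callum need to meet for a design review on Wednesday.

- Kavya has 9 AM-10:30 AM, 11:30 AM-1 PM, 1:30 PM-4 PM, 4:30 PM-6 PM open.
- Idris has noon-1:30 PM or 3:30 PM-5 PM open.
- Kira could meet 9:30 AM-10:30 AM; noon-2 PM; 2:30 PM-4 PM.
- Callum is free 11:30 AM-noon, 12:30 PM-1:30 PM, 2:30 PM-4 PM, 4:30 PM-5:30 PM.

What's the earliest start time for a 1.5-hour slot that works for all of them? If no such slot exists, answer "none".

Kavya ∩ Idris: 12:00-13:00, 15:30-16:00, 16:30-17:00.
Kavya ∩ Idris ∩ Kira: 12:00-13:00, 15:30-16:00.
Kavya ∩ Idris ∩ Kira ∩ Callum: 12:30-13:00, 15:30-16:00.
No common window is at least 90 minutes long.

none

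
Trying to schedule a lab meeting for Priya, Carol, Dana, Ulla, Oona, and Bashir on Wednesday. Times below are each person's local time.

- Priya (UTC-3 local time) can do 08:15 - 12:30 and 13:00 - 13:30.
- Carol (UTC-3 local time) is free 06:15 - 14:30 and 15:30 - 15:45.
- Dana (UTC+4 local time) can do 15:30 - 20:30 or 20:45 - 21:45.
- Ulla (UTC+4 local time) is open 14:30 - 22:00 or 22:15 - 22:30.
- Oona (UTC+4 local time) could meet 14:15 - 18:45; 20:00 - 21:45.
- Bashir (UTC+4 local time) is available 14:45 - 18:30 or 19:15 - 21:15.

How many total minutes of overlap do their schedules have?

210

Priya in UTC: 11:15-15:30, 16:00-16:30 (add 3h to convert from UTC-3).
Carol in UTC: 09:15-17:30, 18:30-18:45 (add 3h to convert from UTC-3).
Dana in UTC: 11:30-16:30, 16:45-17:45 (subtract 4h to convert from UTC+4).
Ulla in UTC: 10:30-18:00, 18:15-18:30 (subtract 4h to convert from UTC+4).
Oona in UTC: 10:15-14:45, 16:00-17:45 (subtract 4h to convert from UTC+4).
Bashir in UTC: 10:45-14:30, 15:15-17:15 (subtract 4h to convert from UTC+4).
Priya ∩ Carol: 11:15-15:30, 16:00-16:30.
Priya ∩ Carol ∩ Dana: 11:30-15:30, 16:00-16:30.
Priya ∩ Carol ∩ Dana ∩ Ulla: 11:30-15:30, 16:00-16:30.
Priya ∩ Carol ∩ Dana ∩ Ulla ∩ Oona: 11:30-14:45, 16:00-16:30.
Priya ∩ Carol ∩ Dana ∩ Ulla ∩ Oona ∩ Bashir: 11:30-14:30, 16:00-16:30.
Summing the common windows: 180 + 30 = 210 minutes.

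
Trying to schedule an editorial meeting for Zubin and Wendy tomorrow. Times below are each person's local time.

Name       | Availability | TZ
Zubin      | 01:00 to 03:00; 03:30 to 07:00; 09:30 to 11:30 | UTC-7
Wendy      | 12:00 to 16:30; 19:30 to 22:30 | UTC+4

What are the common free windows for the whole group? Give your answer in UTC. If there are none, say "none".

08:00-10:00, 10:30-12:30, 16:30-18:30

Zubin in UTC: 08:00-10:00, 10:30-14:00, 16:30-18:30 (add 7h to convert from UTC-7).
Wendy in UTC: 08:00-12:30, 15:30-18:30 (subtract 4h to convert from UTC+4).
Zubin ∩ Wendy: 08:00-10:00, 10:30-12:30, 16:30-18:30.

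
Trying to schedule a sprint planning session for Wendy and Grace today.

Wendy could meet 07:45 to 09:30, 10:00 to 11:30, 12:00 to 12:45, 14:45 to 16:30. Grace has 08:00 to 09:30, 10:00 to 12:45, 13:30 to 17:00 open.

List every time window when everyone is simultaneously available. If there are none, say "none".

08:00-09:30, 10:00-11:30, 12:00-12:45, 14:45-16:30

Wendy ∩ Grace: 08:00-09:30, 10:00-11:30, 12:00-12:45, 14:45-16:30.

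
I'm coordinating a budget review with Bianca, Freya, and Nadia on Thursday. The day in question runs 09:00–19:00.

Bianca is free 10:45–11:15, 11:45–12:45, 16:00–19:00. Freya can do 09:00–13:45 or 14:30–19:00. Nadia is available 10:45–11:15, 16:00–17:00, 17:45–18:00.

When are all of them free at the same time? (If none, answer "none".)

Bianca ∩ Freya: 10:45-11:15, 11:45-12:45, 16:00-19:00.
Bianca ∩ Freya ∩ Nadia: 10:45-11:15, 16:00-17:00, 17:45-18:00.

10:45-11:15, 16:00-17:00, 17:45-18:00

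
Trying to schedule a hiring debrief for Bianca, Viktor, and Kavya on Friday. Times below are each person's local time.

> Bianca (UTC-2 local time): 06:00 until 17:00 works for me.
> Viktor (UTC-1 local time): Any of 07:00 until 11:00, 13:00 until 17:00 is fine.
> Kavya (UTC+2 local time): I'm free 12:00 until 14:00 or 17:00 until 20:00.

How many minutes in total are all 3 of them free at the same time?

300

Bianca in UTC: 08:00-19:00 (add 2h to convert from UTC-2).
Viktor in UTC: 08:00-12:00, 14:00-18:00 (add 1h to convert from UTC-1).
Kavya in UTC: 10:00-12:00, 15:00-18:00 (subtract 2h to convert from UTC+2).
Bianca ∩ Viktor: 08:00-12:00, 14:00-18:00.
Bianca ∩ Viktor ∩ Kavya: 10:00-12:00, 15:00-18:00.
Summing the common windows: 120 + 180 = 300 minutes.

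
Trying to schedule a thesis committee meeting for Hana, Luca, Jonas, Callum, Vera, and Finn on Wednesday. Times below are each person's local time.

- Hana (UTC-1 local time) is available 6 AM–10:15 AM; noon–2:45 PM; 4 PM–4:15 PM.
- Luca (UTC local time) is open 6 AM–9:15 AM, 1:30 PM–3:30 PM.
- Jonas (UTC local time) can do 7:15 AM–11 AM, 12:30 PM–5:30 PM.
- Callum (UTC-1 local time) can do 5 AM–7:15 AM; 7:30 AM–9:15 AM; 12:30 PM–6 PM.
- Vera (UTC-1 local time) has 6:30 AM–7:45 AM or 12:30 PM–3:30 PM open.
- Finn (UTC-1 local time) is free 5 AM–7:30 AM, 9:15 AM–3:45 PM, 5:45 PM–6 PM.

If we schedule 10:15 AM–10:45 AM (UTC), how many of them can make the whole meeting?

Hana in UTC: 07:00-11:15, 13:00-15:45, 17:00-17:15 (add 1h to convert from UTC-1).
Luca in UTC: 06:00-09:15, 13:30-15:30.
Jonas in UTC: 07:15-11:00, 12:30-17:30.
Callum in UTC: 06:00-08:15, 08:30-10:15, 13:30-19:00 (add 1h to convert from UTC-1).
Vera in UTC: 07:30-08:45, 13:30-16:30 (add 1h to convert from UTC-1).
Finn in UTC: 06:00-08:30, 10:15-16:45, 18:45-19:00 (add 1h to convert from UTC-1).
Hana, Jonas, and Finn can make the full 10:15-10:45 slot — that's 3.

3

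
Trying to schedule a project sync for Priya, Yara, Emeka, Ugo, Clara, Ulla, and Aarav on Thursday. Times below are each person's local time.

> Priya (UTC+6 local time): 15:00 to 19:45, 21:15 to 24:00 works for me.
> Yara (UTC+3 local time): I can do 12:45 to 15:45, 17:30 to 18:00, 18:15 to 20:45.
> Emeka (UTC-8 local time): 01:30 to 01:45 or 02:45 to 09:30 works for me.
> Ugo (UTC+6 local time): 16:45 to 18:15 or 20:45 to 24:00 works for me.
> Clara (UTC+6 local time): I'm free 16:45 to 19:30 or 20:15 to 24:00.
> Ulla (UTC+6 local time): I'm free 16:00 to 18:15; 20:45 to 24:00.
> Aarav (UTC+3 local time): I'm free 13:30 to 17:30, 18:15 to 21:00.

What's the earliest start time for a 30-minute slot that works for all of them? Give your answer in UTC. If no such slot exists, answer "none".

10:45

Priya in UTC: 09:00-13:45, 15:15-18:00 (subtract 6h to convert from UTC+6).
Yara in UTC: 09:45-12:45, 14:30-15:00, 15:15-17:45 (subtract 3h to convert from UTC+3).
Emeka in UTC: 09:30-09:45, 10:45-17:30 (add 8h to convert from UTC-8).
Ugo in UTC: 10:45-12:15, 14:45-18:00 (subtract 6h to convert from UTC+6).
Clara in UTC: 10:45-13:30, 14:15-18:00 (subtract 6h to convert from UTC+6).
Ulla in UTC: 10:00-12:15, 14:45-18:00 (subtract 6h to convert from UTC+6).
Aarav in UTC: 10:30-14:30, 15:15-18:00 (subtract 3h to convert from UTC+3).
Priya ∩ Yara: 09:45-12:45, 15:15-17:45.
Priya ∩ Yara ∩ Emeka: 10:45-12:45, 15:15-17:30.
Priya ∩ Yara ∩ Emeka ∩ Ugo: 10:45-12:15, 15:15-17:30.
Priya ∩ Yara ∩ Emeka ∩ Ugo ∩ Clara: 10:45-12:15, 15:15-17:30.
Priya ∩ Yara ∩ Emeka ∩ Ugo ∩ Clara ∩ Ulla: 10:45-12:15, 15:15-17:30.
Priya ∩ Yara ∩ Emeka ∩ Ugo ∩ Clara ∩ Ulla ∩ Aarav: 10:45-12:15, 15:15-17:30.
Those are the intersection windows.
The first common window of at least 30 minutes is 10:45-12:15, so the earliest start is 10:45.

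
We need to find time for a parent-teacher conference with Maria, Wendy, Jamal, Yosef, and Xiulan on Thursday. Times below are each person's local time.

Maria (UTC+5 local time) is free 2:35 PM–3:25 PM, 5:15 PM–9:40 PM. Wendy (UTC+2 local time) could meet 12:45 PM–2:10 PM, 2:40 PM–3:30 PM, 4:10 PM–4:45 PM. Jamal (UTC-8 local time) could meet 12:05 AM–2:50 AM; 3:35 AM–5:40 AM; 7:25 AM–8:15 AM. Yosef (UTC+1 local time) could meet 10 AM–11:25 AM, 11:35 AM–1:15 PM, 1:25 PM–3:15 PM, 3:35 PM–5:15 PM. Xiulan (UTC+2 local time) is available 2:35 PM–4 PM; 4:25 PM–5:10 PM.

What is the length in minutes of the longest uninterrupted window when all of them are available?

Maria in UTC: 09:35-10:25, 12:15-16:40 (subtract 5h to convert from UTC+5).
Wendy in UTC: 10:45-12:10, 12:40-13:30, 14:10-14:45 (subtract 2h to convert from UTC+2).
Jamal in UTC: 08:05-10:50, 11:35-13:40, 15:25-16:15 (add 8h to convert from UTC-8).
Yosef in UTC: 09:00-10:25, 10:35-12:15, 12:25-14:15, 14:35-16:15 (subtract 1h to convert from UTC+1).
Xiulan in UTC: 12:35-14:00, 14:25-15:10 (subtract 2h to convert from UTC+2).
Maria ∩ Wendy: 12:40-13:30, 14:10-14:45.
Maria ∩ Wendy ∩ Jamal: 12:40-13:30.
Maria ∩ Wendy ∩ Jamal ∩ Yosef: 12:40-13:30.
Maria ∩ Wendy ∩ Jamal ∩ Yosef ∩ Xiulan: 12:40-13:30.
Those are the intersection windows.
The longest is 12:40-13:30 at 50 minutes.

50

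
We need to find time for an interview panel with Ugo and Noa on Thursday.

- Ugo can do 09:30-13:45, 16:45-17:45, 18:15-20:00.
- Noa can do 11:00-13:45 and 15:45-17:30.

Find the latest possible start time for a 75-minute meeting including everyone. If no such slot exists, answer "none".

12:30

Ugo ∩ Noa: 11:00-13:45, 16:45-17:30.
Those are the intersection windows.
The last common window of at least 75 minutes is 11:00-13:45; a 75-minute meeting can start as late as 12:30 and still end by 13:45.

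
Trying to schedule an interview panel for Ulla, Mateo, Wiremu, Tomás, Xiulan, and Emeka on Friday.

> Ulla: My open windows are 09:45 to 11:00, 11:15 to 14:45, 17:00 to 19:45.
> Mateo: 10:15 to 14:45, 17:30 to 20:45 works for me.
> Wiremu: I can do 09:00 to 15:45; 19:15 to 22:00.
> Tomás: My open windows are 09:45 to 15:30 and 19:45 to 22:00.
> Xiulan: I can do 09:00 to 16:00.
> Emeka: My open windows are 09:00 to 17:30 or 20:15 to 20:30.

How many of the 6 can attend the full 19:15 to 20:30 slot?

Mateo and Wiremu can make the full 19:15-20:30 slot — that's 2.

2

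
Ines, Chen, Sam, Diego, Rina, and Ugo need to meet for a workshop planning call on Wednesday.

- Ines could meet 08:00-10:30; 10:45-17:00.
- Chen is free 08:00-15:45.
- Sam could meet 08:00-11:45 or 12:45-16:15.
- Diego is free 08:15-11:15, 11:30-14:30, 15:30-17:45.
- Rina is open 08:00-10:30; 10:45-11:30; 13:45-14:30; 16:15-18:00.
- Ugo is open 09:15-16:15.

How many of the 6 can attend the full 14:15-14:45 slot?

Ines, Chen, Sam, and Ugo can make the full 14:15-14:45 slot — that's 4.

4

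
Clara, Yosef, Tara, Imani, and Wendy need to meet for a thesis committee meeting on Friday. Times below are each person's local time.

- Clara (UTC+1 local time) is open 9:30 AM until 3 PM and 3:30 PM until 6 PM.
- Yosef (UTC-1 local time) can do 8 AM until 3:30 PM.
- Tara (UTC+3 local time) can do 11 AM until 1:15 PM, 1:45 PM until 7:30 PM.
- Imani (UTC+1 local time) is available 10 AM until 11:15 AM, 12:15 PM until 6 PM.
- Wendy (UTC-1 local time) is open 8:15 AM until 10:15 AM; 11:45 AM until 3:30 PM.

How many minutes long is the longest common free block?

Clara in UTC: 08:30-14:00, 14:30-17:00 (subtract 1h to convert from UTC+1).
Yosef in UTC: 09:00-16:30 (add 1h to convert from UTC-1).
Tara in UTC: 08:00-10:15, 10:45-16:30 (subtract 3h to convert from UTC+3).
Imani in UTC: 09:00-10:15, 11:15-17:00 (subtract 1h to convert from UTC+1).
Wendy in UTC: 09:15-11:15, 12:45-16:30 (add 1h to convert from UTC-1).
Clara ∩ Yosef: 09:00-14:00, 14:30-16:30.
Clara ∩ Yosef ∩ Tara: 09:00-10:15, 10:45-14:00, 14:30-16:30.
Clara ∩ Yosef ∩ Tara ∩ Imani: 09:00-10:15, 11:15-14:00, 14:30-16:30.
Clara ∩ Yosef ∩ Tara ∩ Imani ∩ Wendy: 09:15-10:15, 12:45-14:00, 14:30-16:30.
The longest is 14:30-16:30 at 120 minutes.

120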